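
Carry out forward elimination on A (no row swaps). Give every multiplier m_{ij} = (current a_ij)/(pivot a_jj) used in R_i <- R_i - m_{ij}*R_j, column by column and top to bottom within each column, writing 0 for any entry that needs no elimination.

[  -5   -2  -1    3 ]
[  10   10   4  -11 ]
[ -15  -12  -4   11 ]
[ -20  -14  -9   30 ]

multipliers: -2, 3, 4, -1, -1, -3

Forward elimination:
R2 <- R2 - (-2)*R1:  [  0   6   2  -5 ]
R3 <- R3 - (3)*R1:  [  0  -6  -1   2 ]
R4 <- R4 - (4)*R1:  [  0  -6  -5  18 ]
R3 <- R3 - (-1)*R2:  [  0   0   1  -3 ]
R4 <- R4 - (-1)*R2:  [  0   0  -3  13 ]
R4 <- R4 - (-3)*R3:  [ 0  0  0  4 ]
Multipliers (in order of application): m_{21} = -2, m_{31} = 3, m_{41} = 4, m_{32} = -1, m_{42} = -1, m_{43} = -3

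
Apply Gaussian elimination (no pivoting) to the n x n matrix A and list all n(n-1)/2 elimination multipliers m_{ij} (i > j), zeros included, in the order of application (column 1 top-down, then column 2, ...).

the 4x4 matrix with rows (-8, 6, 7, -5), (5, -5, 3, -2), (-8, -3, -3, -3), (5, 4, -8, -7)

multipliers: -5/8, 1, -5/8, 36/5, -31/5, -421/631

Forward elimination:
R2 <- R2 - (-5/8)*R1:  [     0   -5/4   59/8  -41/8 ]
R3 <- R3 - (1)*R1:  [   0   -9  -10    2 ]
R4 <- R4 - (-5/8)*R1:  [     0   31/4  -29/8  -81/8 ]
R3 <- R3 - (36/5)*R2:  [       0        0  -631/10   389/10 ]
R4 <- R4 - (-31/5)*R2:  [       0        0   421/10  -419/10 ]
R4 <- R4 - (-421/631)*R3:  [          0           0           0  -10062/631 ]
Multipliers (in order of application): m_{21} = -5/8, m_{31} = 1, m_{41} = -5/8, m_{32} = 36/5, m_{42} = -31/5, m_{43} = -421/631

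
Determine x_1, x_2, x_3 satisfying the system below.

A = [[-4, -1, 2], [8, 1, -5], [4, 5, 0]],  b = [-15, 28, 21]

(4, 1, 1)

Forward elimination on [A|b]:
R2 <- R2 - (-2)*R1:  [  0  -1  -1  -2 ]
R3 <- R3 - (-1)*R1:  [ 0  4  2  6 ]
R3 <- R3 - (-4)*R2:  [  0   0  -2  -2 ]
Row echelon form:
[ -4  -1   2  |  -15 ]
[  0  -1  -1  |   -2 ]
[  0   0  -2  |   -2 ]
Back-substitution:
x_3 = (-2) / -2 = 1
x_2 = (-2 - (-1)*(1)) / -1 = 1
x_1 = (-15 - (-1)*(1) - (2)*(1)) / -4 = 4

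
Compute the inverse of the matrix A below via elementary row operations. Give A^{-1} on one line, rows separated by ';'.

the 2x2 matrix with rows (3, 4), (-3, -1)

inverse = [-1/9 -4/9; 1/3 1/3]

Gauss-Jordan on [A | I]:
R1 <- (1/3)*R1:  [   1  4/3  |  1/3    0 ]
R2 <- R2 - (-3)*R1:  [ 0  3  |  1  1 ]
R2 <- (1/3)*R2:  [   0    1  |  1/3  1/3 ]
R1 <- R1 - (4/3)*R2:  [    1     0  |  -1/9  -4/9 ]
Right block of [I | A^{-1}] is the inverse:
[ -1/9  -4/9 ]
[  1/3   1/3 ]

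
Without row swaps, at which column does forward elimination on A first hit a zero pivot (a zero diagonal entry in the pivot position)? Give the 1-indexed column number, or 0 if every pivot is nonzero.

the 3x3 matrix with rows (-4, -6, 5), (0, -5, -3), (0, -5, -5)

first zero-pivot column = 0

Naive forward elimination:
R3 <- R3 - (1)*R2:  [  0   0  -2 ]
All pivots nonzero; naive elimination completes without hitting a zero pivot.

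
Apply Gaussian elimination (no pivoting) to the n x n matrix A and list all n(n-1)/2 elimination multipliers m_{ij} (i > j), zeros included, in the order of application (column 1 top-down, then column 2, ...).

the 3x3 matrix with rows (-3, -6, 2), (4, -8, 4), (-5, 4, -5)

multipliers: -4/3, 5/3, -7/8

Forward elimination:
R2 <- R2 - (-4/3)*R1:  [    0   -16  20/3 ]
R3 <- R3 - (5/3)*R1:  [     0     14  -25/3 ]
R3 <- R3 - (-7/8)*R2:  [    0     0  -5/2 ]
Multipliers (in order of application): m_{21} = -4/3, m_{31} = 5/3, m_{32} = -7/8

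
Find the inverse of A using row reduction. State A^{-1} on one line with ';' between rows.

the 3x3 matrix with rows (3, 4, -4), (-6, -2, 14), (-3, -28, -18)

inverse = [107/9 46/9 4/3; -25/6 -11/6 -1/2; 9/2 2 1/2]

Gauss-Jordan on [A | I]:
R1 <- (1/3)*R1:  [    1   4/3  -4/3  |   1/3     0     0 ]
R2 <- R2 - (-6)*R1:  [ 0  6  6  |  2  1  0 ]
R3 <- R3 - (-3)*R1:  [   0  -24  -22  |    1    0    1 ]
R2 <- (1/6)*R2:  [   0    1    1  |  1/3  1/6    0 ]
R1 <- R1 - (4/3)*R2:  [    1     0  -8/3  |  -1/9  -2/9     0 ]
R3 <- R3 - (-24)*R2:  [ 0  0  2  |  9  4  1 ]
R3 <- (1/2)*R3:  [   0    0    1  |  9/2    2  1/2 ]
R1 <- R1 - (-8/3)*R3:  [     1      0      0  |  107/9   46/9    4/3 ]
R2 <- R2 - (1)*R3:  [     0      1      0  |  -25/6  -11/6   -1/2 ]
Right block of [I | A^{-1}] is the inverse:
[ 107/9   46/9   4/3 ]
[ -25/6  -11/6  -1/2 ]
[   9/2      2   1/2 ]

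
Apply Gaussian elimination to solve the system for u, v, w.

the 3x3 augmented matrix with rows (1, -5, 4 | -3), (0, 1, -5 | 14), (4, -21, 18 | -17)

(4, -1, -3)

Forward elimination on [A|b]:
R3 <- R3 - (4)*R1:  [  0  -1   2  -5 ]
R3 <- R3 - (-1)*R2:  [  0   0  -3   9 ]
Row echelon form:
[ 1  -5   4  |  -3 ]
[ 0   1  -5  |  14 ]
[ 0   0  -3  |   9 ]
Back-substitution:
w = (9) / -3 = -3
v = (14 - (-5)*(-3)) / 1 = -1
u = (-3 - (-5)*(-1) - (4)*(-3)) / 1 = 4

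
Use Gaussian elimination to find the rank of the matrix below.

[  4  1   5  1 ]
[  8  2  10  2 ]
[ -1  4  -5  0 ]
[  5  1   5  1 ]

rank(A) = 3

Row reduction:
R2 <- R2 - (2)*R1:  [ 0  0  0  0 ]
R3 <- R3 - (-1/4)*R1:  [     0   17/4  -15/4    1/4 ]
R4 <- R4 - (5/4)*R1:  [    0  -1/4  -5/4  -1/4 ]
R2 <-> R3   (pivot in column 2 was zero)
[ 4     1      5     1 ]
[ 0  17/4  -15/4   1/4 ]
[ 0     0      0     0 ]
[ 0  -1/4   -5/4  -1/4 ]
R4 <- R4 - (-1/17)*R2:  [      0       0  -25/17   -4/17 ]
R3 <-> R4   (pivot in column 3 was zero)
[ 4     1       5      1 ]
[ 0  17/4   -15/4    1/4 ]
[ 0     0  -25/17  -4/17 ]
[ 0     0       0      0 ]
Row echelon form:
[ 4     1       5      1 ]
[ 0  17/4   -15/4    1/4 ]
[ 0     0  -25/17  -4/17 ]
[ 0     0       0      0 ]
Nonzero rows / pivot columns: 3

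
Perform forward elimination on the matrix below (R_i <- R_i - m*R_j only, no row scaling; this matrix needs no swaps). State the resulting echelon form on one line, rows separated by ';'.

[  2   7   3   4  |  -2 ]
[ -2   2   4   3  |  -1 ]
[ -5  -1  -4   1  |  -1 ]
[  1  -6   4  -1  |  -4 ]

REF = [2 7 3 4 -2; 0 9 7 7 -3; 0 0 -28/3 -11/6 -1/2; 0 0 0 137/56 -375/56]

Forward elimination:
R2 <- R2 - (-1)*R1:  [  0   9   7   7  -3 ]
R3 <- R3 - (-5/2)*R1:  [    0  33/2   7/2    11    -6 ]
R4 <- R4 - (1/2)*R1:  [     0  -19/2    5/2     -3     -3 ]
R3 <- R3 - (11/6)*R2:  [     0      0  -28/3  -11/6   -1/2 ]
R4 <- R4 - (-19/18)*R2:  [     0      0   89/9  79/18  -37/6 ]
R4 <- R4 - (-89/84)*R3:  [       0        0        0   137/56  -375/56 ]
Row echelon form:
[ 2  7      3       4  |       -2 ]
[ 0  9      7       7  |       -3 ]
[ 0  0  -28/3   -11/6  |     -1/2 ]
[ 0  0      0  137/56  |  -375/56 ]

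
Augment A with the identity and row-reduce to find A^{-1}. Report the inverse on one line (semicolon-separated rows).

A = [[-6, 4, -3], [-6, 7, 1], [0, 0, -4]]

inverse = [-7/18 2/9 25/72; -1/3 1/3 1/3; 0 0 -1/4]

Gauss-Jordan on [A | I]:
R1 <- (1/-6)*R1:  [    1  -2/3   1/2  |  -1/6     0     0 ]
R2 <- R2 - (-6)*R1:  [  0   3   4  |  -1   1   0 ]
R2 <- (1/3)*R2:  [    0     1   4/3  |  -1/3   1/3     0 ]
R1 <- R1 - (-2/3)*R2:  [     1      0  25/18  |  -7/18    2/9      0 ]
R3 <- (1/-4)*R3:  [    0     0     1  |     0     0  -1/4 ]
R1 <- R1 - (25/18)*R3:  [     1      0      0  |  -7/18    2/9  25/72 ]
R2 <- R2 - (4/3)*R3:  [    0     1     0  |  -1/3   1/3   1/3 ]
Right block of [I | A^{-1}] is the inverse:
[ -7/18  2/9  25/72 ]
[  -1/3  1/3    1/3 ]
[     0    0   -1/4 ]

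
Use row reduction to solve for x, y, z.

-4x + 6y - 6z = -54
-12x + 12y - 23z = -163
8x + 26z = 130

Forward elimination on [A|b]:
R2 <- R2 - (3)*R1:  [  0  -6  -5  -1 ]
R3 <- R3 - (-2)*R1:  [  0  12  14  22 ]
R3 <- R3 - (-2)*R2:  [  0   0   4  20 ]
Row echelon form:
[ -4   6  -6  |  -54 ]
[  0  -6  -5  |   -1 ]
[  0   0   4  |   20 ]
Back-substitution:
z = (20) / 4 = 5
y = (-1 - (-5)*(5)) / -6 = -4
x = (-54 - (6)*(-4) - (-6)*(5)) / -4 = 0

(0, -4, 5)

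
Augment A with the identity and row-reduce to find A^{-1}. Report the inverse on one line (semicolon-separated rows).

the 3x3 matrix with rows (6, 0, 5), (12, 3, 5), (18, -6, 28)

inverse = [19/9 -5/9 -5/18; -41/9 13/9 5/9; -7/3 2/3 1/3]

Gauss-Jordan on [A | I]:
R1 <- (1/6)*R1:  [   1    0  5/6  |  1/6    0    0 ]
R2 <- R2 - (12)*R1:  [  0   3  -5  |  -2   1   0 ]
R3 <- R3 - (18)*R1:  [  0  -6  13  |  -3   0   1 ]
R2 <- (1/3)*R2:  [    0     1  -5/3  |  -2/3   1/3     0 ]
R3 <- R3 - (-6)*R2:  [  0   0   3  |  -7   2   1 ]
R3 <- (1/3)*R3:  [    0     0     1  |  -7/3   2/3   1/3 ]
R1 <- R1 - (5/6)*R3:  [     1      0      0  |   19/9   -5/9  -5/18 ]
R2 <- R2 - (-5/3)*R3:  [     0      1      0  |  -41/9   13/9    5/9 ]
Right block of [I | A^{-1}] is the inverse:
[  19/9  -5/9  -5/18 ]
[ -41/9  13/9    5/9 ]
[  -7/3   2/3    1/3 ]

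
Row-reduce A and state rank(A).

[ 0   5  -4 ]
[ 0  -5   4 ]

rank(A) = 1

Row reduction:
R2 <- R2 - (-1)*R1:  [ 0  0  0 ]
Row echelon form:
[ 0  5  -4 ]
[ 0  0   0 ]
Nonzero rows / pivot columns: 1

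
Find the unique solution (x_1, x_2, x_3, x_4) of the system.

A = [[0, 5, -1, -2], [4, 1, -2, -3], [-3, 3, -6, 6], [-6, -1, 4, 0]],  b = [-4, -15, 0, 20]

(-2, 0, 2, 1)

Forward elimination on [A|b]:
R1 <-> R2   (pivot in column 1 was zero)
[  4   1  -2  -3  -15 ]
[  0   5  -1  -2   -4 ]
[ -3   3  -6   6    0 ]
[ -6  -1   4   0   20 ]
R3 <- R3 - (-3/4)*R1:  [     0   15/4  -15/2   15/4  -45/4 ]
R4 <- R4 - (-3/2)*R1:  [    0   1/2     1  -9/2  -5/2 ]
R3 <- R3 - (3/4)*R2:  [     0      0  -27/4   21/4  -33/4 ]
R4 <- R4 - (1/10)*R2:  [      0       0   11/10  -43/10  -21/10 ]
R4 <- R4 - (-22/135)*R3:  [     0      0      0  -31/9  -31/9 ]
Row echelon form:
[ 4  1     -2     -3  |    -15 ]
[ 0  5     -1     -2  |     -4 ]
[ 0  0  -27/4   21/4  |  -33/4 ]
[ 0  0      0  -31/9  |  -31/9 ]
Back-substitution:
x_4 = (-31/9) / (-31/9) = 1
x_3 = (-33/4 - (21/4)*(1)) / (-27/4) = 2
x_2 = (-4 - (-1)*(2) - (-2)*(1)) / 5 = 0
x_1 = (-15 - (1)*(0) - (-2)*(2) - (-3)*(1)) / 4 = -2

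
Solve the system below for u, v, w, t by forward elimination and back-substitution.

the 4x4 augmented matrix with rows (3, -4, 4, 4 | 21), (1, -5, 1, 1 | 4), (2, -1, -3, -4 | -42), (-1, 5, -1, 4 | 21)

(-5, 0, 4, 5)

Forward elimination on [A|b]:
R2 <- R2 - (1/3)*R1:  [     0  -11/3   -1/3   -1/3     -3 ]
R3 <- R3 - (2/3)*R1:  [     0    5/3  -17/3  -20/3    -56 ]
R4 <- R4 - (-1/3)*R1:  [    0  11/3   1/3  16/3    28 ]
R3 <- R3 - (-5/11)*R2:  [       0        0   -64/11   -75/11  -631/11 ]
R4 <- R4 - (-1)*R2:  [  0   0   0   5  25 ]
Row echelon form:
[ 3     -4       4       4  |       21 ]
[ 0  -11/3    -1/3    -1/3  |       -3 ]
[ 0      0  -64/11  -75/11  |  -631/11 ]
[ 0      0       0       5  |       25 ]
Back-substitution:
t = (25) / 5 = 5
w = (-631/11 - (-75/11)*(5)) / (-64/11) = 4
v = (-3 - (-1/3)*(4) - (-1/3)*(5)) / (-11/3) = 0
u = (21 - (-4)*(0) - (4)*(4) - (4)*(5)) / 3 = -5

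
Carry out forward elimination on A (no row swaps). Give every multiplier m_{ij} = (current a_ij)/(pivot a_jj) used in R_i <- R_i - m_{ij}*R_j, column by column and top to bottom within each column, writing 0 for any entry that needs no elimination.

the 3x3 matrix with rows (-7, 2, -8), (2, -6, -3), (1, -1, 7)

Forward elimination:
R2 <- R2 - (-2/7)*R1:  [     0  -38/7  -37/7 ]
R3 <- R3 - (-1/7)*R1:  [    0  -5/7  41/7 ]
R3 <- R3 - (5/38)*R2:  [      0       0  249/38 ]
Multipliers (in order of application): m_{21} = -2/7, m_{31} = -1/7, m_{32} = 5/38

multipliers: -2/7, -1/7, 5/38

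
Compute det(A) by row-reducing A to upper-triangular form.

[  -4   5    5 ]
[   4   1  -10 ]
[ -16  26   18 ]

Forward elimination:
R2 <- R2 - (-1)*R1:  [  0   6  -5 ]
R3 <- R3 - (4)*R1:  [  0   6  -2 ]
R3 <- R3 - (1)*R2:  [ 0  0  3 ]
Upper-triangular form:
[ -4  5   5 ]
[  0  6  -5 ]
[  0  0   3 ]
det(A) = (-1)^0 * (-4) * (6) * (3) = -72  (0 row swaps -> sign +1)

det(A) = -72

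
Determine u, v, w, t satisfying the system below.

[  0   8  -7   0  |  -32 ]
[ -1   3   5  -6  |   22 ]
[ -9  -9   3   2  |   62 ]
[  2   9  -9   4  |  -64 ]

(-4, -4, 0, -5)

Forward elimination on [A|b]:
R1 <-> R2   (pivot in column 1 was zero)
[ -1   3   5  -6   22 ]
[  0   8  -7   0  -32 ]
[ -9  -9   3   2   62 ]
[  2   9  -9   4  -64 ]
R3 <- R3 - (9)*R1:  [    0   -36   -42    56  -136 ]
R4 <- R4 - (-2)*R1:  [   0   15    1   -8  -20 ]
R3 <- R3 - (-9/2)*R2:  [      0       0  -147/2      56    -280 ]
R4 <- R4 - (15/8)*R2:  [     0      0  113/8     -8     40 ]
R4 <- R4 - (-113/588)*R3:  [       0        0        0    58/21  -290/21 ]
Row echelon form:
[ -1  3       5     -6  |       22 ]
[  0  8      -7      0  |      -32 ]
[  0  0  -147/2     56  |     -280 ]
[  0  0       0  58/21  |  -290/21 ]
Back-substitution:
t = (-290/21) / (58/21) = -5
w = (-280 - (56)*(-5)) / (-147/2) = 0
v = (-32 - (-7)*(0)) / 8 = -4
u = (22 - (3)*(-4) - (5)*(0) - (-6)*(-5)) / -1 = -4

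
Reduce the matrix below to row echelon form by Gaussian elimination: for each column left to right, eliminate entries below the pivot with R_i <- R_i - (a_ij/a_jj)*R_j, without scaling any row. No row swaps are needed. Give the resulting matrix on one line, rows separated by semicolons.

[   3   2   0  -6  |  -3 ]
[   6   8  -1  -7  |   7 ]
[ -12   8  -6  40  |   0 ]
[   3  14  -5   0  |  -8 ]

REF = [3 2 0 -6 -3; 0 4 -1 5 13; 0 0 -2 -4 -64; 0 0 0 -5 20]

Forward elimination:
R2 <- R2 - (2)*R1:  [  0   4  -1   5  13 ]
R3 <- R3 - (-4)*R1:  [   0   16   -6   16  -12 ]
R4 <- R4 - (1)*R1:  [  0  12  -5   6  -5 ]
R3 <- R3 - (4)*R2:  [   0    0   -2   -4  -64 ]
R4 <- R4 - (3)*R2:  [   0    0   -2   -9  -44 ]
R4 <- R4 - (1)*R3:  [  0   0   0  -5  20 ]
Row echelon form:
[ 3  2   0  -6  |   -3 ]
[ 0  4  -1   5  |   13 ]
[ 0  0  -2  -4  |  -64 ]
[ 0  0   0  -5  |   20 ]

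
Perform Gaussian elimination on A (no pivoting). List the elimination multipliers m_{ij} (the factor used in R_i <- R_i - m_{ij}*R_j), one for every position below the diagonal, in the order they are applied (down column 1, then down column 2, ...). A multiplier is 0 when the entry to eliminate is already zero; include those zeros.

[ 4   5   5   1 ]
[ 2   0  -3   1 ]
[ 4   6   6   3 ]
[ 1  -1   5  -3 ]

Forward elimination:
R2 <- R2 - (1/2)*R1:  [     0   -5/2  -11/2    1/2 ]
R3 <- R3 - (1)*R1:  [ 0  1  1  2 ]
R4 <- R4 - (1/4)*R1:  [     0   -9/4   15/4  -13/4 ]
R3 <- R3 - (-2/5)*R2:  [    0     0  -6/5  11/5 ]
R4 <- R4 - (9/10)*R2:  [      0       0   87/10  -37/10 ]
R4 <- R4 - (-29/4)*R3:  [    0     0     0  49/4 ]
Multipliers (in order of application): m_{21} = 1/2, m_{31} = 1, m_{41} = 1/4, m_{32} = -2/5, m_{42} = 9/10, m_{43} = -29/4

multipliers: 1/2, 1, 1/4, -2/5, 9/10, -29/4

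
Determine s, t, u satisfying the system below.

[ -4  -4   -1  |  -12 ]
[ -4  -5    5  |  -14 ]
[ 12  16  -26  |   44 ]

(1, 2, 0)

Forward elimination on [A|b]:
R2 <- R2 - (1)*R1:  [  0  -1   6  -2 ]
R3 <- R3 - (-3)*R1:  [   0    4  -29    8 ]
R3 <- R3 - (-4)*R2:  [  0   0  -5   0 ]
Row echelon form:
[ -4  -4  -1  |  -12 ]
[  0  -1   6  |   -2 ]
[  0   0  -5  |    0 ]
Back-substitution:
u = (0) / -5 = 0
t = (-2 - (6)*(0)) / -1 = 2
s = (-12 - (-4)*(2) - (-1)*(0)) / -4 = 1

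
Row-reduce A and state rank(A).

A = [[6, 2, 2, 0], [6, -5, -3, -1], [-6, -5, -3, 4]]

Row reduction:
R2 <- R2 - (1)*R1:  [  0  -7  -5  -1 ]
R3 <- R3 - (-1)*R1:  [  0  -3  -1   4 ]
R3 <- R3 - (3/7)*R2:  [    0     0   8/7  31/7 ]
Row echelon form:
[ 6   2    2     0 ]
[ 0  -7   -5    -1 ]
[ 0   0  8/7  31/7 ]
Nonzero rows / pivot columns: 3

rank(A) = 3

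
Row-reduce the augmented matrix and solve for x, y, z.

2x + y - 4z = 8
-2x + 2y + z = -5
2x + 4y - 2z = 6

(2, 0, -1)

Forward elimination on [A|b]:
R2 <- R2 - (-1)*R1:  [  0   3  -3   3 ]
R3 <- R3 - (1)*R1:  [  0   3   2  -2 ]
R3 <- R3 - (1)*R2:  [  0   0   5  -5 ]
Row echelon form:
[ 2  1  -4  |   8 ]
[ 0  3  -3  |   3 ]
[ 0  0   5  |  -5 ]
Back-substitution:
z = (-5) / 5 = -1
y = (3 - (-3)*(-1)) / 3 = 0
x = (8 - (1)*(0) - (-4)*(-1)) / 2 = 2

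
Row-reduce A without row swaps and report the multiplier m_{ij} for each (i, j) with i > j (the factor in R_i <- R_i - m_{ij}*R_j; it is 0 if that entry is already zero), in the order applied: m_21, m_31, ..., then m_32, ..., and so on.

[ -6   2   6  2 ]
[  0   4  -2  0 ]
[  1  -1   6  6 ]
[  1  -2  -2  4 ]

Forward elimination:
R2: entry in column 1 is already 0 -> m_{21} = 0 (no row operation needed)
R3 <- R3 - (-1/6)*R1:  [    0  -2/3     7  19/3 ]
R4 <- R4 - (-1/6)*R1:  [    0  -5/3    -1  13/3 ]
R3 <- R3 - (-1/6)*R2:  [    0     0  20/3  19/3 ]
R4 <- R4 - (-5/12)*R2:  [     0      0  -11/6   13/3 ]
R4 <- R4 - (-11/40)*R3:  [      0       0       0  243/40 ]
Multipliers (in order of application): m_{21} = 0, m_{31} = -1/6, m_{41} = -1/6, m_{32} = -1/6, m_{42} = -5/12, m_{43} = -11/40

multipliers: 0, -1/6, -1/6, -1/6, -5/12, -11/40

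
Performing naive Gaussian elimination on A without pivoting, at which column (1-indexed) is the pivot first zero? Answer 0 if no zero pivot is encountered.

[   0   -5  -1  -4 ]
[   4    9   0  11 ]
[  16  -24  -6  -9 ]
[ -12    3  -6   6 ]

first zero-pivot column = 1

Naive forward elimination:
Pivot entry (1,1) is zero but row 2 has 4 in column 1 -> naive elimination stops; a row interchange (e.g. R1 <-> R2) would be required here.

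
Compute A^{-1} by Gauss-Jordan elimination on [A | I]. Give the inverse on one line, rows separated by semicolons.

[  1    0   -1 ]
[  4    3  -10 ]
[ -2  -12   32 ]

inverse = [-4/3 2/3 1/6; -6 5/3 1/3; -7/3 2/3 1/6]

Gauss-Jordan on [A | I]:
R2 <- R2 - (4)*R1:  [  0   3  -6  |  -4   1   0 ]
R3 <- R3 - (-2)*R1:  [   0  -12   30  |    2    0    1 ]
R2 <- (1/3)*R2:  [    0     1    -2  |  -4/3   1/3     0 ]
R3 <- R3 - (-12)*R2:  [   0    0    6  |  -14    4    1 ]
R3 <- (1/6)*R3:  [    0     0     1  |  -7/3   2/3   1/6 ]
R1 <- R1 - (-1)*R3:  [    1     0     0  |  -4/3   2/3   1/6 ]
R2 <- R2 - (-2)*R3:  [   0    1    0  |   -6  5/3  1/3 ]
Right block of [I | A^{-1}] is the inverse:
[ -4/3  2/3  1/6 ]
[   -6  5/3  1/3 ]
[ -7/3  2/3  1/6 ]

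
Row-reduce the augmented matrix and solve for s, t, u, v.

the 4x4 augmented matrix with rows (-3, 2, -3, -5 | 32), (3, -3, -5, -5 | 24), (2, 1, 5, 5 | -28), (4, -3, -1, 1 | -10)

Forward elimination on [A|b]:
R2 <- R2 - (-1)*R1:  [   0   -1   -8  -10   56 ]
R3 <- R3 - (-2/3)*R1:  [     0    7/3      3    5/3  -20/3 ]
R4 <- R4 - (-4/3)*R1:  [     0   -1/3     -5  -17/3   98/3 ]
R3 <- R3 - (-7/3)*R2:  [     0      0  -47/3  -65/3    124 ]
R4 <- R4 - (1/3)*R2:  [    0     0  -7/3  -7/3    14 ]
R4 <- R4 - (7/47)*R3:  [       0        0        0    42/47  -210/47 ]
Row echelon form:
[ -3   2     -3     -5  |       32 ]
[  0  -1     -8    -10  |       56 ]
[  0   0  -47/3  -65/3  |      124 ]
[  0   0      0  42/47  |  -210/47 ]
Back-substitution:
v = (-210/47) / (42/47) = -5
u = (124 - (-65/3)*(-5)) / (-47/3) = -1
t = (56 - (-8)*(-1) - (-10)*(-5)) / -1 = 2
s = (32 - (2)*(2) - (-3)*(-1) - (-5)*(-5)) / -3 = 0

(0, 2, -1, -5)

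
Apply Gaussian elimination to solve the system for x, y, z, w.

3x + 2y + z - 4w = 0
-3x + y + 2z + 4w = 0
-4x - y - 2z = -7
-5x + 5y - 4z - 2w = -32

Forward elimination on [A|b]:
R2 <- R2 - (-1)*R1:  [ 0  3  3  0  0 ]
R3 <- R3 - (-4/3)*R1:  [     0    5/3   -2/3  -16/3     -7 ]
R4 <- R4 - (-5/3)*R1:  [     0   25/3   -7/3  -26/3    -32 ]
R3 <- R3 - (5/9)*R2:  [     0      0   -7/3  -16/3     -7 ]
R4 <- R4 - (25/9)*R2:  [     0      0  -32/3  -26/3    -32 ]
R4 <- R4 - (32/7)*R3:  [     0      0      0  110/7      0 ]
Row echelon form:
[ 3  2     1     -4  |   0 ]
[ 0  3     3      0  |   0 ]
[ 0  0  -7/3  -16/3  |  -7 ]
[ 0  0     0  110/7  |   0 ]
Back-substitution:
w = (0) / (110/7) = 0
z = (-7 - (-16/3)*(0)) / (-7/3) = 3
y = (0 - (3)*(3)) / 3 = -3
x = (0 - (2)*(-3) - (1)*(3) - (-4)*(0)) / 3 = 1

(1, -3, 3, 0)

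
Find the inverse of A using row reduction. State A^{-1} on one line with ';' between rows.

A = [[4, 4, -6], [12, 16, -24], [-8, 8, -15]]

Gauss-Jordan on [A | I]:
R1 <- (1/4)*R1:  [    1     1  -3/2  |   1/4     0     0 ]
R2 <- R2 - (12)*R1:  [  0   4  -6  |  -3   1   0 ]
R3 <- R3 - (-8)*R1:  [   0   16  -27  |    2    0    1 ]
R2 <- (1/4)*R2:  [    0     1  -3/2  |  -3/4   1/4     0 ]
R1 <- R1 - (1)*R2:  [    1     0     0  |     1  -1/4     0 ]
R3 <- R3 - (16)*R2:  [  0   0  -3  |  14  -4   1 ]
R3 <- (1/-3)*R3:  [     0      0      1  |  -14/3    4/3   -1/3 ]
R2 <- R2 - (-3/2)*R3:  [     0      1      0  |  -31/4    9/4   -1/2 ]
Right block of [I | A^{-1}] is the inverse:
[     1  -1/4     0 ]
[ -31/4   9/4  -1/2 ]
[ -14/3   4/3  -1/3 ]

inverse = [1 -1/4 0; -31/4 9/4 -1/2; -14/3 4/3 -1/3]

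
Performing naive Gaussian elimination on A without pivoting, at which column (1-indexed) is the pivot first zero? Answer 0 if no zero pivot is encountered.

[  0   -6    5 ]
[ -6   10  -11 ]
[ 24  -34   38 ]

Naive forward elimination:
Pivot entry (1,1) is zero but row 2 has -6 in column 1 -> naive elimination stops; a row interchange (e.g. R1 <-> R2) would be required here.

first zero-pivot column = 1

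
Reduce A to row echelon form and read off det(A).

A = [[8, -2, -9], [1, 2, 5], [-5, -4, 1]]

Forward elimination:
R2 <- R2 - (1/8)*R1:  [    0   9/4  49/8 ]
R3 <- R3 - (-5/8)*R1:  [     0  -21/4  -37/8 ]
R3 <- R3 - (-7/3)*R2:  [    0     0  29/3 ]
Upper-triangular form:
[ 8   -2    -9 ]
[ 0  9/4  49/8 ]
[ 0    0  29/3 ]
det(A) = (-1)^0 * (8) * (9/4) * (29/3) = 174  (0 row swaps -> sign +1)

det(A) = 174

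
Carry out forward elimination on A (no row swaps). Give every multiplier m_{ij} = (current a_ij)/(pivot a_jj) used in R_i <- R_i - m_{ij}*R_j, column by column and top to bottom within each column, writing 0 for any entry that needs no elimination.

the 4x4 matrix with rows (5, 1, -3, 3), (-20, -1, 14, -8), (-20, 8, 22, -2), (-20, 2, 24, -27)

Forward elimination:
R2 <- R2 - (-4)*R1:  [ 0  3  2  4 ]
R3 <- R3 - (-4)*R1:  [  0  12  10  10 ]
R4 <- R4 - (-4)*R1:  [   0    6   12  -15 ]
R3 <- R3 - (4)*R2:  [  0   0   2  -6 ]
R4 <- R4 - (2)*R2:  [   0    0    8  -23 ]
R4 <- R4 - (4)*R3:  [ 0  0  0  1 ]
Multipliers (in order of application): m_{21} = -4, m_{31} = -4, m_{41} = -4, m_{32} = 4, m_{42} = 2, m_{43} = 4

multipliers: -4, -4, -4, 4, 2, 4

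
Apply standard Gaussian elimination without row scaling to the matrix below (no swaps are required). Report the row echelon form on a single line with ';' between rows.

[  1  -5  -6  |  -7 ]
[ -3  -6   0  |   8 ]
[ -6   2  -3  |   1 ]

REF = [1 -5 -6 -7; 0 -21 -18 -13; 0 0 -15 -71/3]

Forward elimination:
R2 <- R2 - (-3)*R1:  [   0  -21  -18  -13 ]
R3 <- R3 - (-6)*R1:  [   0  -28  -39  -41 ]
R3 <- R3 - (4/3)*R2:  [     0      0    -15  -71/3 ]
Row echelon form:
[ 1   -5   -6  |     -7 ]
[ 0  -21  -18  |    -13 ]
[ 0    0  -15  |  -71/3 ]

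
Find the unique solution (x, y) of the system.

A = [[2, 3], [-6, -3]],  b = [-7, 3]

Forward elimination on [A|b]:
R2 <- R2 - (-3)*R1:  [   0    6  -18 ]
Row echelon form:
[ 2  3  |   -7 ]
[ 0  6  |  -18 ]
Back-substitution:
y = (-18) / 6 = -3
x = (-7 - (3)*(-3)) / 2 = 1

(1, -3)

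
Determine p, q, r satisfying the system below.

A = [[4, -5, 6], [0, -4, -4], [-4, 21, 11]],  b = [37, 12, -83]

(0, -5, 2)

Forward elimination on [A|b]:
R3 <- R3 - (-1)*R1:  [   0   16   17  -46 ]
R3 <- R3 - (-4)*R2:  [ 0  0  1  2 ]
Row echelon form:
[ 4  -5   6  |  37 ]
[ 0  -4  -4  |  12 ]
[ 0   0   1  |   2 ]
Back-substitution:
r = (2) / 1 = 2
q = (12 - (-4)*(2)) / -4 = -5
p = (37 - (-5)*(-5) - (6)*(2)) / 4 = 0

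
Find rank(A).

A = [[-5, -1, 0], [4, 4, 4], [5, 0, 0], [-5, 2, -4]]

rank(A) = 3

Row reduction:
R2 <- R2 - (-4/5)*R1:  [    0  16/5     4 ]
R3 <- R3 - (-1)*R1:  [  0  -1   0 ]
R4 <- R4 - (1)*R1:  [  0   3  -4 ]
R3 <- R3 - (-5/16)*R2:  [   0    0  5/4 ]
R4 <- R4 - (15/16)*R2:  [     0      0  -31/4 ]
R4 <- R4 - (-31/5)*R3:  [ 0  0  0 ]
Row echelon form:
[ -5    -1    0 ]
[  0  16/5    4 ]
[  0     0  5/4 ]
[  0     0    0 ]
Nonzero rows / pivot columns: 3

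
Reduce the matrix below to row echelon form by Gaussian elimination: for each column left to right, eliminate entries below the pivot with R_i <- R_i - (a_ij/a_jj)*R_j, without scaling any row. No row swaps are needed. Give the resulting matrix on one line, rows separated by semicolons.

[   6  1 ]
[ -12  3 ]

Forward elimination:
R2 <- R2 - (-2)*R1:  [ 0  5 ]
Row echelon form:
[ 6  1 ]
[ 0  5 ]

REF = [6 1; 0 5]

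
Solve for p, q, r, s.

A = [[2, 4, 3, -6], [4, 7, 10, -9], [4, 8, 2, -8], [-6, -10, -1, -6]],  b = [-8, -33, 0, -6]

Forward elimination on [A|b]:
R2 <- R2 - (2)*R1:  [   0   -1    4    3  -17 ]
R3 <- R3 - (2)*R1:  [  0   0  -4   4  16 ]
R4 <- R4 - (-3)*R1:  [   0    2    8  -24  -30 ]
R4 <- R4 - (-2)*R2:  [   0    0   16  -18  -64 ]
R4 <- R4 - (-4)*R3:  [  0   0   0  -2   0 ]
Row echelon form:
[ 2   4   3  -6  |   -8 ]
[ 0  -1   4   3  |  -17 ]
[ 0   0  -4   4  |   16 ]
[ 0   0   0  -2  |    0 ]
Back-substitution:
s = (0) / -2 = 0
r = (16 - (4)*(0)) / -4 = -4
q = (-17 - (4)*(-4) - (3)*(0)) / -1 = 1
p = (-8 - (4)*(1) - (3)*(-4) - (-6)*(0)) / 2 = 0

(0, 1, -4, 0)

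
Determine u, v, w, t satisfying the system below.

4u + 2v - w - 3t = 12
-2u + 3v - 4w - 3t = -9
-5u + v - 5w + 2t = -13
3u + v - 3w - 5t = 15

(4, -3, -2, 0)

Forward elimination on [A|b]:
R2 <- R2 - (-1/2)*R1:  [    0     4  -9/2  -9/2    -3 ]
R3 <- R3 - (-5/4)*R1:  [     0    7/2  -25/4   -7/4      2 ]
R4 <- R4 - (3/4)*R1:  [     0   -1/2   -9/4  -11/4      6 ]
R3 <- R3 - (7/8)*R2:  [      0       0  -37/16   35/16    37/8 ]
R4 <- R4 - (-1/8)*R2:  [      0       0  -45/16  -53/16    45/8 ]
R4 <- R4 - (45/37)*R3:  [       0        0        0  -221/37        0 ]
Row echelon form:
[ 4  2      -1       -3  |    12 ]
[ 0  4    -9/2     -9/2  |    -3 ]
[ 0  0  -37/16    35/16  |  37/8 ]
[ 0  0       0  -221/37  |     0 ]
Back-substitution:
t = (0) / (-221/37) = 0
w = (37/8 - (35/16)*(0)) / (-37/16) = -2
v = (-3 - (-9/2)*(-2) - (-9/2)*(0)) / 4 = -3
u = (12 - (2)*(-3) - (-1)*(-2) - (-3)*(0)) / 4 = 4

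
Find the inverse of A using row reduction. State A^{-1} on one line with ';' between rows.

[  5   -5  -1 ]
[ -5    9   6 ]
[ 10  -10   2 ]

Gauss-Jordan on [A | I]:
R1 <- (1/5)*R1:  [    1    -1  -1/5  |   1/5     0     0 ]
R2 <- R2 - (-5)*R1:  [ 0  4  5  |  1  1  0 ]
R3 <- R3 - (10)*R1:  [  0   0   4  |  -2   0   1 ]
R2 <- (1/4)*R2:  [   0    1  5/4  |  1/4  1/4    0 ]
R1 <- R1 - (-1)*R2:  [     1      0  21/20  |   9/20    1/4      0 ]
R3 <- (1/4)*R3:  [    0     0     1  |  -1/2     0   1/4 ]
R1 <- R1 - (21/20)*R3:  [      1       0       0  |   39/40     1/4  -21/80 ]
R2 <- R2 - (5/4)*R3:  [     0      1      0  |    7/8    1/4  -5/16 ]
Right block of [I | A^{-1}] is the inverse:
[ 39/40  1/4  -21/80 ]
[   7/8  1/4   -5/16 ]
[  -1/2    0     1/4 ]

inverse = [39/40 1/4 -21/80; 7/8 1/4 -5/16; -1/2 0 1/4]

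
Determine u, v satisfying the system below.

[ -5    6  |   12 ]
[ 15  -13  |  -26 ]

Forward elimination on [A|b]:
R2 <- R2 - (-3)*R1:  [  0   5  10 ]
Row echelon form:
[ -5  6  |  12 ]
[  0  5  |  10 ]
Back-substitution:
v = (10) / 5 = 2
u = (12 - (6)*(2)) / -5 = 0

(0, 2)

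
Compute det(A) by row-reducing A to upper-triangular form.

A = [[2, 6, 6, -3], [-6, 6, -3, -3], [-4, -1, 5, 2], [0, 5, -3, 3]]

Forward elimination:
R2 <- R2 - (-3)*R1:  [   0   24   15  -12 ]
R3 <- R3 - (-2)*R1:  [  0  11  17  -4 ]
R3 <- R3 - (11/24)*R2:  [    0     0  81/8   3/2 ]
R4 <- R4 - (5/24)*R2:  [     0      0  -49/8   11/2 ]
R4 <- R4 - (-49/81)*R3:  [      0       0       0  173/27 ]
Upper-triangular form:
[ 2   6     6      -3 ]
[ 0  24    15     -12 ]
[ 0   0  81/8     3/2 ]
[ 0   0     0  173/27 ]
det(A) = (-1)^0 * (2) * (24) * (81/8) * (173/27) = 3114  (0 row swaps -> sign +1)

det(A) = 3114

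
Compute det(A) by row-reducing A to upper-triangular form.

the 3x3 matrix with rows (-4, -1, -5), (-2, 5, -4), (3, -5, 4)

Forward elimination:
R2 <- R2 - (1/2)*R1:  [    0  11/2  -3/2 ]
R3 <- R3 - (-3/4)*R1:  [     0  -23/4    1/4 ]
R3 <- R3 - (-23/22)*R2:  [      0       0  -29/22 ]
Upper-triangular form:
[ -4    -1      -5 ]
[  0  11/2    -3/2 ]
[  0     0  -29/22 ]
det(A) = (-1)^0 * (-4) * (11/2) * (-29/22) = 29  (0 row swaps -> sign +1)

det(A) = 29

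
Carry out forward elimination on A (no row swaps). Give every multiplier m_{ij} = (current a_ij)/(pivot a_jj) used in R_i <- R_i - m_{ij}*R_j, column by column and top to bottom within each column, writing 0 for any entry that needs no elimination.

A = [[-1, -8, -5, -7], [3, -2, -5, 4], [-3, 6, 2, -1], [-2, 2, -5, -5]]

Forward elimination:
R2 <- R2 - (-3)*R1:  [   0  -26  -20  -17 ]
R3 <- R3 - (3)*R1:  [  0  30  17  20 ]
R4 <- R4 - (2)*R1:  [  0  18   5   9 ]
R3 <- R3 - (-15/13)*R2:  [      0       0  -79/13    5/13 ]
R4 <- R4 - (-9/13)*R2:  [       0        0  -115/13   -36/13 ]
R4 <- R4 - (115/79)*R3:  [       0        0        0  -263/79 ]
Multipliers (in order of application): m_{21} = -3, m_{31} = 3, m_{41} = 2, m_{32} = -15/13, m_{42} = -9/13, m_{43} = 115/79

multipliers: -3, 3, 2, -15/13, -9/13, 115/79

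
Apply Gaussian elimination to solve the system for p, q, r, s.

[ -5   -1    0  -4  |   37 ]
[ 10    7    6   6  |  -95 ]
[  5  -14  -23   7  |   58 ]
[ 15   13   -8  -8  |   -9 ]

Forward elimination on [A|b]:
R2 <- R2 - (-2)*R1:  [   0    5    6   -2  -21 ]
R3 <- R3 - (-1)*R1:  [   0  -15  -23    3   95 ]
R4 <- R4 - (-3)*R1:  [   0   10   -8  -20  102 ]
R3 <- R3 - (-3)*R2:  [  0   0  -5  -3  32 ]
R4 <- R4 - (2)*R2:  [   0    0  -20  -16  144 ]
R4 <- R4 - (4)*R3:  [  0   0   0  -4  16 ]
Row echelon form:
[ -5  -1   0  -4  |   37 ]
[  0   5   6  -2  |  -21 ]
[  0   0  -5  -3  |   32 ]
[  0   0   0  -4  |   16 ]
Back-substitution:
s = (16) / -4 = -4
r = (32 - (-3)*(-4)) / -5 = -4
q = (-21 - (6)*(-4) - (-2)*(-4)) / 5 = -1
p = (37 - (-1)*(-1) - (-4)*(-4)) / -5 = -4

(-4, -1, -4, -4)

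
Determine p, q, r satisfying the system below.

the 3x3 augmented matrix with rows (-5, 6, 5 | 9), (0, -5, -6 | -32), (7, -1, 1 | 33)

Forward elimination on [A|b]:
R3 <- R3 - (-7/5)*R1:  [     0   37/5      8  228/5 ]
R3 <- R3 - (-37/25)*R2:  [      0       0  -22/25  -44/25 ]
Row echelon form:
[ -5   6       5  |       9 ]
[  0  -5      -6  |     -32 ]
[  0   0  -22/25  |  -44/25 ]
Back-substitution:
r = (-44/25) / (-22/25) = 2
q = (-32 - (-6)*(2)) / -5 = 4
p = (9 - (6)*(4) - (5)*(2)) / -5 = 5

(5, 4, 2)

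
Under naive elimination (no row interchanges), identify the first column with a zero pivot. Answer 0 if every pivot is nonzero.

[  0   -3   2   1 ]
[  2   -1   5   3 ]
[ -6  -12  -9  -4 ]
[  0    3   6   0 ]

first zero-pivot column = 1

Naive forward elimination:
Pivot entry (1,1) is zero but row 2 has 2 in column 1 -> naive elimination stops; a row interchange (e.g. R1 <-> R2) would be required here.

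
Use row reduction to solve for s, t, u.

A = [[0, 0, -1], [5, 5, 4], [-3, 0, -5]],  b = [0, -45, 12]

Forward elimination on [A|b]:
R1 <-> R2   (pivot in column 1 was zero)
[  5  5   4  -45 ]
[  0  0  -1    0 ]
[ -3  0  -5   12 ]
R3 <- R3 - (-3/5)*R1:  [     0      3  -13/5    -15 ]
R2 <-> R3   (pivot in column 2 was zero)
[ 5  5      4  -45 ]
[ 0  3  -13/5  -15 ]
[ 0  0     -1    0 ]
Row echelon form:
[ 5  5      4  |  -45 ]
[ 0  3  -13/5  |  -15 ]
[ 0  0     -1  |    0 ]
Back-substitution:
u = (0) / -1 = 0
t = (-15 - (-13/5)*(0)) / 3 = -5
s = (-45 - (5)*(-5) - (4)*(0)) / 5 = -4

(-4, -5, 0)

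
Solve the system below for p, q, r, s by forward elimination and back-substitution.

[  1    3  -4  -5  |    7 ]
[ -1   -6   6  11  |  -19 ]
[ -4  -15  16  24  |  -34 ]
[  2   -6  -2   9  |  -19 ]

Forward elimination on [A|b]:
R2 <- R2 - (-1)*R1:  [   0   -3    2    6  -12 ]
R3 <- R3 - (-4)*R1:  [  0  -3   0   4  -6 ]
R4 <- R4 - (2)*R1:  [   0  -12    6   19  -33 ]
R3 <- R3 - (1)*R2:  [  0   0  -2  -2   6 ]
R4 <- R4 - (4)*R2:  [  0   0  -2  -5  15 ]
R4 <- R4 - (1)*R3:  [  0   0   0  -3   9 ]
Row echelon form:
[ 1   3  -4  -5  |    7 ]
[ 0  -3   2   6  |  -12 ]
[ 0   0  -2  -2  |    6 ]
[ 0   0   0  -3  |    9 ]
Back-substitution:
s = (9) / -3 = -3
r = (6 - (-2)*(-3)) / -2 = 0
q = (-12 - (2)*(0) - (6)*(-3)) / -3 = -2
p = (7 - (3)*(-2) - (-4)*(0) - (-5)*(-3)) / 1 = -2

(-2, -2, 0, -3)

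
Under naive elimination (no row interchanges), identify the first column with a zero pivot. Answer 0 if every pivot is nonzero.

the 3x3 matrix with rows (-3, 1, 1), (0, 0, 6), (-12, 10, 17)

first zero-pivot column = 2

Naive forward elimination:
R3 <- R3 - (4)*R1:  [  0   6  13 ]
Matrix at this point:
[ -3  1   1 ]
[  0  0   6 ]
[  0  6  13 ]
Pivot entry (2,2) is zero but row 3 has 6 in column 2 -> naive elimination stops; a row interchange (e.g. R2 <-> R3) would be required here.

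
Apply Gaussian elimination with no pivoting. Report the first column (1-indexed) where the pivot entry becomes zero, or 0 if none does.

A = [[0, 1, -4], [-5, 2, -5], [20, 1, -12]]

first zero-pivot column = 1

Naive forward elimination:
Pivot entry (1,1) is zero but row 2 has -5 in column 1 -> naive elimination stops; a row interchange (e.g. R1 <-> R2) would be required here.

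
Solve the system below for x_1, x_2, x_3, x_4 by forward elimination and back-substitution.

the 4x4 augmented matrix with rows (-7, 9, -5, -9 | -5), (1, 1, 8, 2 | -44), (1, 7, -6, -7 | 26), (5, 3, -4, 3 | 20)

(3, -3, -5, -2)

Forward elimination on [A|b]:
R2 <- R2 - (-1/7)*R1:  [      0    16/7    51/7     5/7  -313/7 ]
R3 <- R3 - (-1/7)*R1:  [     0   58/7  -47/7  -58/7  177/7 ]
R4 <- R4 - (-5/7)*R1:  [     0   66/7  -53/7  -24/7  115/7 ]
R3 <- R3 - (29/8)*R2:  [      0       0  -265/8   -87/8  1499/8 ]
R4 <- R4 - (33/8)*R2:  [      0       0  -301/8   -51/8  1607/8 ]
R4 <- R4 - (301/265)*R3:  [         0          0          0   1584/265  -3168/265 ]
Row echelon form:
[ -7     9      -5        -9  |         -5 ]
[  0  16/7    51/7       5/7  |     -313/7 ]
[  0     0  -265/8     -87/8  |     1499/8 ]
[  0     0       0  1584/265  |  -3168/265 ]
Back-substitution:
x_4 = (-3168/265) / (1584/265) = -2
x_3 = (1499/8 - (-87/8)*(-2)) / (-265/8) = -5
x_2 = (-313/7 - (51/7)*(-5) - (5/7)*(-2)) / (16/7) = -3
x_1 = (-5 - (9)*(-3) - (-5)*(-5) - (-9)*(-2)) / -7 = 3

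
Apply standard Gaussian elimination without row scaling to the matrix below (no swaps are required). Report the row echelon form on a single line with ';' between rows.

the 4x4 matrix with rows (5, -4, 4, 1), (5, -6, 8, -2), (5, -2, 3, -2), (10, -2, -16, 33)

REF = [5 -4 4 1; 0 -2 4 -3; 0 0 3 -6; 0 0 0 -2]

Forward elimination:
R2 <- R2 - (1)*R1:  [  0  -2   4  -3 ]
R3 <- R3 - (1)*R1:  [  0   2  -1  -3 ]
R4 <- R4 - (2)*R1:  [   0    6  -24   31 ]
R3 <- R3 - (-1)*R2:  [  0   0   3  -6 ]
R4 <- R4 - (-3)*R2:  [   0    0  -12   22 ]
R4 <- R4 - (-4)*R3:  [  0   0   0  -2 ]
Row echelon form:
[ 5  -4  4   1 ]
[ 0  -2  4  -3 ]
[ 0   0  3  -6 ]
[ 0   0  0  -2 ]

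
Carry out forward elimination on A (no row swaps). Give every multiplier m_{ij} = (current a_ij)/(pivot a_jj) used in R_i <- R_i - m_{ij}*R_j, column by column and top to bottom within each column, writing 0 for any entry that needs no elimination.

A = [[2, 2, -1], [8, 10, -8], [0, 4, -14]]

multipliers: 4, 0, 2

Forward elimination:
R2 <- R2 - (4)*R1:  [  0   2  -4 ]
R3: entry in column 1 is already 0 -> m_{31} = 0 (no row operation needed)
R3 <- R3 - (2)*R2:  [  0   0  -6 ]
Multipliers (in order of application): m_{21} = 4, m_{31} = 0, m_{32} = 2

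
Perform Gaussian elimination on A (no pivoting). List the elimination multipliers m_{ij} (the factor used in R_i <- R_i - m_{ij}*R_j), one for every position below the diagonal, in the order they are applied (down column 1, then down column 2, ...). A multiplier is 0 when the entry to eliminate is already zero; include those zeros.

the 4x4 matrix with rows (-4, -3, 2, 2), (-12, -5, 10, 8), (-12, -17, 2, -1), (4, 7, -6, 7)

Forward elimination:
R2 <- R2 - (3)*R1:  [ 0  4  4  2 ]
R3 <- R3 - (3)*R1:  [  0  -8  -4  -7 ]
R4 <- R4 - (-1)*R1:  [  0   4  -4   9 ]
R3 <- R3 - (-2)*R2:  [  0   0   4  -3 ]
R4 <- R4 - (1)*R2:  [  0   0  -8   7 ]
R4 <- R4 - (-2)*R3:  [ 0  0  0  1 ]
Multipliers (in order of application): m_{21} = 3, m_{31} = 3, m_{41} = -1, m_{32} = -2, m_{42} = 1, m_{43} = -2

multipliers: 3, 3, -1, -2, 1, -2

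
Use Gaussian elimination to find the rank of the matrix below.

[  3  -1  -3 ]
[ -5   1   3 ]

Row reduction:
R2 <- R2 - (-5/3)*R1:  [    0  -2/3    -2 ]
Row echelon form:
[ 3    -1  -3 ]
[ 0  -2/3  -2 ]
Nonzero rows / pivot columns: 2

rank(A) = 2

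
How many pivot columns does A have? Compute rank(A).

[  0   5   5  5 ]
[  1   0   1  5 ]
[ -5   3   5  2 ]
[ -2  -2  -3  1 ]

Row reduction:
R1 <-> R2   (pivot in column 1 was zero)
[  1   0   1  5 ]
[  0   5   5  5 ]
[ -5   3   5  2 ]
[ -2  -2  -3  1 ]
R3 <- R3 - (-5)*R1:  [  0   3  10  27 ]
R4 <- R4 - (-2)*R1:  [  0  -2  -1  11 ]
R3 <- R3 - (3/5)*R2:  [  0   0   7  24 ]
R4 <- R4 - (-2/5)*R2:  [  0   0   1  13 ]
R4 <- R4 - (1/7)*R3:  [    0     0     0  67/7 ]
Row echelon form:
[ 1  0  1     5 ]
[ 0  5  5     5 ]
[ 0  0  7    24 ]
[ 0  0  0  67/7 ]
Nonzero rows / pivot columns: 4

rank(A) = 4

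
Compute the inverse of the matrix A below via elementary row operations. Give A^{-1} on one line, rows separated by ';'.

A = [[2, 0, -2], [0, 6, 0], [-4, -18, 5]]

Gauss-Jordan on [A | I]:
R1 <- (1/2)*R1:  [   1    0   -1  |  1/2    0    0 ]
R3 <- R3 - (-4)*R1:  [   0  -18    1  |    2    0    1 ]
R2 <- (1/6)*R2:  [   0    1    0  |    0  1/6    0 ]
R3 <- R3 - (-18)*R2:  [ 0  0  1  |  2  3  1 ]
R1 <- R1 - (-1)*R3:  [   1    0    0  |  5/2    3    1 ]
Right block of [I | A^{-1}] is the inverse:
[ 5/2    3  1 ]
[   0  1/6  0 ]
[   2    3  1 ]

inverse = [5/2 3 1; 0 1/6 0; 2 3 1]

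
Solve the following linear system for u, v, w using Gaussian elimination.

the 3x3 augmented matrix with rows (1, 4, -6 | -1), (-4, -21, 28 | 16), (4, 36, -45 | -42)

(3, -4, -2)

Forward elimination on [A|b]:
R2 <- R2 - (-4)*R1:  [  0  -5   4  12 ]
R3 <- R3 - (4)*R1:  [   0   20  -21  -38 ]
R3 <- R3 - (-4)*R2:  [  0   0  -5  10 ]
Row echelon form:
[ 1   4  -6  |  -1 ]
[ 0  -5   4  |  12 ]
[ 0   0  -5  |  10 ]
Back-substitution:
w = (10) / -5 = -2
v = (12 - (4)*(-2)) / -5 = -4
u = (-1 - (4)*(-4) - (-6)*(-2)) / 1 = 3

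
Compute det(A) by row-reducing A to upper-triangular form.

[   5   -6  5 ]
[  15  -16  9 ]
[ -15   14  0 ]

det(A) = 30

Forward elimination:
R2 <- R2 - (3)*R1:  [  0   2  -6 ]
R3 <- R3 - (-3)*R1:  [  0  -4  15 ]
R3 <- R3 - (-2)*R2:  [ 0  0  3 ]
Upper-triangular form:
[ 5  -6   5 ]
[ 0   2  -6 ]
[ 0   0   3 ]
det(A) = (-1)^0 * (5) * (2) * (3) = 30  (0 row swaps -> sign +1)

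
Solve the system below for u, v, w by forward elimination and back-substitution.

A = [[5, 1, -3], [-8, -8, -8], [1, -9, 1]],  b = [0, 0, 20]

(1, -2, 1)

Forward elimination on [A|b]:
R2 <- R2 - (-8/5)*R1:  [     0  -32/5  -64/5      0 ]
R3 <- R3 - (1/5)*R1:  [     0  -46/5    8/5     20 ]
R3 <- R3 - (23/16)*R2:  [  0   0  20  20 ]
Row echelon form:
[ 5      1     -3  |   0 ]
[ 0  -32/5  -64/5  |   0 ]
[ 0      0     20  |  20 ]
Back-substitution:
w = (20) / 20 = 1
v = (0 - (-64/5)*(1)) / (-32/5) = -2
u = (0 - (1)*(-2) - (-3)*(1)) / 5 = 1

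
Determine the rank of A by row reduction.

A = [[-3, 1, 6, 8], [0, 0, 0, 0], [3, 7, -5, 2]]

rank(A) = 2

Row reduction:
R3 <- R3 - (-1)*R1:  [  0   8   1  10 ]
R2 <-> R3   (pivot in column 2 was zero)
[ -3  1  6   8 ]
[  0  8  1  10 ]
[  0  0  0   0 ]
Row echelon form:
[ -3  1  6   8 ]
[  0  8  1  10 ]
[  0  0  0   0 ]
Nonzero rows / pivot columns: 2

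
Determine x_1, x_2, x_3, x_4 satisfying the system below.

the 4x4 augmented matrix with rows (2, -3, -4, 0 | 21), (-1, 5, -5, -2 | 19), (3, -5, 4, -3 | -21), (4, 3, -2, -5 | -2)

(-1, -1, -5, 1)

Forward elimination on [A|b]:
R2 <- R2 - (-1/2)*R1:  [    0   7/2    -7    -2  59/2 ]
R3 <- R3 - (3/2)*R1:  [      0    -1/2      10      -3  -105/2 ]
R4 <- R4 - (2)*R1:  [   0    9    6   -5  -44 ]
R3 <- R3 - (-1/7)*R2:  [      0       0       9   -23/7  -338/7 ]
R4 <- R4 - (18/7)*R2:  [      0       0      24     1/7  -839/7 ]
R4 <- R4 - (8/3)*R3:  [      0       0       0  187/21  187/21 ]
Row echelon form:
[ 2   -3  -4       0  |      21 ]
[ 0  7/2  -7      -2  |    59/2 ]
[ 0    0   9   -23/7  |  -338/7 ]
[ 0    0   0  187/21  |  187/21 ]
Back-substitution:
x_4 = (187/21) / (187/21) = 1
x_3 = (-338/7 - (-23/7)*(1)) / 9 = -5
x_2 = (59/2 - (-7)*(-5) - (-2)*(1)) / (7/2) = -1
x_1 = (21 - (-3)*(-1) - (-4)*(-5)) / 2 = -1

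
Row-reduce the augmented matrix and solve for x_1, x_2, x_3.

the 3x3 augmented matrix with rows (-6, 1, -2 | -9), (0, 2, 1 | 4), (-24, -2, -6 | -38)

Forward elimination on [A|b]:
R3 <- R3 - (4)*R1:  [  0  -6   2  -2 ]
R3 <- R3 - (-3)*R2:  [  0   0   5  10 ]
Row echelon form:
[ -6  1  -2  |  -9 ]
[  0  2   1  |   4 ]
[  0  0   5  |  10 ]
Back-substitution:
x_3 = (10) / 5 = 2
x_2 = (4 - (1)*(2)) / 2 = 1
x_1 = (-9 - (1)*(1) - (-2)*(2)) / -6 = 1

(1, 1, 2)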